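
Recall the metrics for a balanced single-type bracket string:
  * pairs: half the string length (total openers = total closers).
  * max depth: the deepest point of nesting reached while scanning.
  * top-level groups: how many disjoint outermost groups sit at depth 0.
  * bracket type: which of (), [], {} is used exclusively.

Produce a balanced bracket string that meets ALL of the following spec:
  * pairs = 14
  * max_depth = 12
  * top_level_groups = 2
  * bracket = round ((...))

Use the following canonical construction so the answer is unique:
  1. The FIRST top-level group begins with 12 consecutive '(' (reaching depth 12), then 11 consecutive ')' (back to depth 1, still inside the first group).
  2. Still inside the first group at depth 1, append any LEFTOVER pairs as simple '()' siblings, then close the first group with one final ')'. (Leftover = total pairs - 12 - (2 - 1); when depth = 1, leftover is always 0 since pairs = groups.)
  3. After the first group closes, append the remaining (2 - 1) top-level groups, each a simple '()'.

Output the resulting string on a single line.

Spec: pairs=14 depth=12 groups=2
Leftover pairs = 14 - 12 - (2-1) = 1
First group: deep chain of depth 12 + 1 sibling pairs
Remaining 1 groups: simple '()' each

Answer: (((((((((((()))))))))))())()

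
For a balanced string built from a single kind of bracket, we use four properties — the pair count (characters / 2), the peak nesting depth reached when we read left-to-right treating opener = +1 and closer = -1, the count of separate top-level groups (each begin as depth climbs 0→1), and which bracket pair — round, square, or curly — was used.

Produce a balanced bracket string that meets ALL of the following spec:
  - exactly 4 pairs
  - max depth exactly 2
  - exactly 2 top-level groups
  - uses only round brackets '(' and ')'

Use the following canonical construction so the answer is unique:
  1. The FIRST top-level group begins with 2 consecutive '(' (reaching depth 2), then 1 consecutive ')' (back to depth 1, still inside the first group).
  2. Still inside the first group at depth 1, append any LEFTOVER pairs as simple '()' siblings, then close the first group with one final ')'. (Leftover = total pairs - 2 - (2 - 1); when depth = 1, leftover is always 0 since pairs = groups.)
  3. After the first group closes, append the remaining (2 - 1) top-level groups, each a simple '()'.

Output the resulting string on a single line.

Spec: pairs=4 depth=2 groups=2
Leftover pairs = 4 - 2 - (2-1) = 1
First group: deep chain of depth 2 + 1 sibling pairs
Remaining 1 groups: simple '()' each

Answer: (()())()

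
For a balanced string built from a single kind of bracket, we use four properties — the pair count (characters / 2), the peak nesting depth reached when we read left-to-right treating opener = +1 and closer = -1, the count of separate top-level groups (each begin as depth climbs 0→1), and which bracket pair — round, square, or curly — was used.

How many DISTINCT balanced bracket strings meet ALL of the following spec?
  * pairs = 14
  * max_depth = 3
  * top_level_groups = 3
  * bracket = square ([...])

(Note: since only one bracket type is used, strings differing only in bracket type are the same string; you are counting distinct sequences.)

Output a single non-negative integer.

Answer: 29874

Derivation:
Spec: pairs=14 depth=3 groups=3
Count(depth <= 3) = 29952
Count(depth <= 2) = 78
Count(depth == 3) = 29952 - 78 = 29874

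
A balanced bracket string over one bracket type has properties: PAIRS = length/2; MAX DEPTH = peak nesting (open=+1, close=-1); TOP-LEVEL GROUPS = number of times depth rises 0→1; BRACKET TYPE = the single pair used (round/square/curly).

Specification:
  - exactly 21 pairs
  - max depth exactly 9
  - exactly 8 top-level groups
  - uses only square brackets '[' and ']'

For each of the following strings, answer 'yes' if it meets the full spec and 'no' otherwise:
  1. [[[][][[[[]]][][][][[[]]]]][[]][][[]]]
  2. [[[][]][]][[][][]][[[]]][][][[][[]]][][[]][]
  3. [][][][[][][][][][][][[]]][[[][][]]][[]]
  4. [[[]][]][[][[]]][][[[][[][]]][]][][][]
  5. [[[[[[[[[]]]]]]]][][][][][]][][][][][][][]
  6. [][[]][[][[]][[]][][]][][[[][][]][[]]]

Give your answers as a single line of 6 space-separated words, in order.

Answer: no no no no yes no

Derivation:
String 1 '[[[][][[[[]]][][][][[[]]]]][[]][][[]]]': depth seq [1 2 3 2 3 2 3 4 5 6 5 4 3 4 3 4 3 4 3 4 5 6 5 4 3 2 1 2 3 2 1 2 1 2 3 2 1 0]
  -> pairs=19 depth=6 groups=1 -> no
String 2 '[[[][]][]][[][][]][[[]]][][][[][[]]][][[]][]': depth seq [1 2 3 2 3 2 1 2 1 0 1 2 1 2 1 2 1 0 1 2 3 2 1 0 1 0 1 0 1 2 1 2 3 2 1 0 1 0 1 2 1 0 1 0]
  -> pairs=22 depth=3 groups=9 -> no
String 3 '[][][][[][][][][][][][[]]][[[][][]]][[]]': depth seq [1 0 1 0 1 0 1 2 1 2 1 2 1 2 1 2 1 2 1 2 1 2 3 2 1 0 1 2 3 2 3 2 3 2 1 0 1 2 1 0]
  -> pairs=20 depth=3 groups=6 -> no
String 4 '[[[]][]][[][[]]][][[[][[][]]][]][][][]': depth seq [1 2 3 2 1 2 1 0 1 2 1 2 3 2 1 0 1 0 1 2 3 2 3 4 3 4 3 2 1 2 1 0 1 0 1 0 1 0]
  -> pairs=19 depth=4 groups=7 -> no
String 5 '[[[[[[[[[]]]]]]]][][][][][]][][][][][][][]': depth seq [1 2 3 4 5 6 7 8 9 8 7 6 5 4 3 2 1 2 1 2 1 2 1 2 1 2 1 0 1 0 1 0 1 0 1 0 1 0 1 0 1 0]
  -> pairs=21 depth=9 groups=8 -> yes
String 6 '[][[]][[][[]][[]][][]][][[[][][]][[]]]': depth seq [1 0 1 2 1 0 1 2 1 2 3 2 1 2 3 2 1 2 1 2 1 0 1 0 1 2 3 2 3 2 3 2 1 2 3 2 1 0]
  -> pairs=19 depth=3 groups=5 -> no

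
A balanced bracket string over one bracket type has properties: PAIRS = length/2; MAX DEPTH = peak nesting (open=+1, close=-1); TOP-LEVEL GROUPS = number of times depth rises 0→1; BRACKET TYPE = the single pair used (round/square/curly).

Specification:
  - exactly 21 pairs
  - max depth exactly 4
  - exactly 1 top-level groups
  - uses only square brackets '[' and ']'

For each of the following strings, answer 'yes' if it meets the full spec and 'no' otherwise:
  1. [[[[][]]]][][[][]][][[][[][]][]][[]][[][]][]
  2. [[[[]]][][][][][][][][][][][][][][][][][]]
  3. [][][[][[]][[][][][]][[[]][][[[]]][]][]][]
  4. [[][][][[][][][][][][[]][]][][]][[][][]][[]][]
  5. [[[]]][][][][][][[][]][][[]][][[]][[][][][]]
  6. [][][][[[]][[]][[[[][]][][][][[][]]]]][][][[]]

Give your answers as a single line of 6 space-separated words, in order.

Answer: no yes no no no no

Derivation:
String 1 '[[[[][]]]][][[][]][][[][[][]][]][[]][[][]][]': depth seq [1 2 3 4 3 4 3 2 1 0 1 0 1 2 1 2 1 0 1 0 1 2 1 2 3 2 3 2 1 2 1 0 1 2 1 0 1 2 1 2 1 0 1 0]
  -> pairs=22 depth=4 groups=8 -> no
String 2 '[[[[]]][][][][][][][][][][][][][][][][][]]': depth seq [1 2 3 4 3 2 1 2 1 2 1 2 1 2 1 2 1 2 1 2 1 2 1 2 1 2 1 2 1 2 1 2 1 2 1 2 1 2 1 2 1 0]
  -> pairs=21 depth=4 groups=1 -> yes
String 3 '[][][[][[]][[][][][]][[[]][][[[]]][]][]][]': depth seq [1 0 1 0 1 2 1 2 3 2 1 2 3 2 3 2 3 2 3 2 1 2 3 4 3 2 3 2 3 4 5 4 3 2 3 2 1 2 1 0 1 0]
  -> pairs=21 depth=5 groups=4 -> no
String 4 '[[][][][[][][][][][][[]][]][][]][[][][]][[]][]': depth seq [1 2 1 2 1 2 1 2 3 2 3 2 3 2 3 2 3 2 3 2 3 4 3 2 3 2 1 2 1 2 1 0 1 2 1 2 1 2 1 0 1 2 1 0 1 0]
  -> pairs=23 depth=4 groups=4 -> no
String 5 '[[[]]][][][][][][[][]][][[]][][[]][[][][][]]': depth seq [1 2 3 2 1 0 1 0 1 0 1 0 1 0 1 0 1 2 1 2 1 0 1 0 1 2 1 0 1 0 1 2 1 0 1 2 1 2 1 2 1 2 1 0]
  -> pairs=22 depth=3 groups=12 -> no
String 6 '[][][][[[]][[]][[[[][]][][][][[][]]]]][][][[]]': depth seq [1 0 1 0 1 0 1 2 3 2 1 2 3 2 1 2 3 4 5 4 5 4 3 4 3 4 3 4 3 4 5 4 5 4 3 2 1 0 1 0 1 0 1 2 1 0]
  -> pairs=23 depth=5 groups=7 -> no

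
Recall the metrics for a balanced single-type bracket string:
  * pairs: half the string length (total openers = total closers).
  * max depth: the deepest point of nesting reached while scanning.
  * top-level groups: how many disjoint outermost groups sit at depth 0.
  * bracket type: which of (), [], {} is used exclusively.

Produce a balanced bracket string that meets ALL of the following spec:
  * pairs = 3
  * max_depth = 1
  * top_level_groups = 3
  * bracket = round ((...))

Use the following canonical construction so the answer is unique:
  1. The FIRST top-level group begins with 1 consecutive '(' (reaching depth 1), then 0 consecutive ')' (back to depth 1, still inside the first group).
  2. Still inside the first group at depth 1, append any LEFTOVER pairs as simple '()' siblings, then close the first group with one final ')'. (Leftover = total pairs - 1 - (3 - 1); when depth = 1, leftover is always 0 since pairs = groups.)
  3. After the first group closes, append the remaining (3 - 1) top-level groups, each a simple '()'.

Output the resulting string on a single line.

Answer: ()()()

Derivation:
Spec: pairs=3 depth=1 groups=3
Leftover pairs = 3 - 1 - (3-1) = 0
First group: deep chain of depth 1 + 0 sibling pairs
Remaining 2 groups: simple '()' each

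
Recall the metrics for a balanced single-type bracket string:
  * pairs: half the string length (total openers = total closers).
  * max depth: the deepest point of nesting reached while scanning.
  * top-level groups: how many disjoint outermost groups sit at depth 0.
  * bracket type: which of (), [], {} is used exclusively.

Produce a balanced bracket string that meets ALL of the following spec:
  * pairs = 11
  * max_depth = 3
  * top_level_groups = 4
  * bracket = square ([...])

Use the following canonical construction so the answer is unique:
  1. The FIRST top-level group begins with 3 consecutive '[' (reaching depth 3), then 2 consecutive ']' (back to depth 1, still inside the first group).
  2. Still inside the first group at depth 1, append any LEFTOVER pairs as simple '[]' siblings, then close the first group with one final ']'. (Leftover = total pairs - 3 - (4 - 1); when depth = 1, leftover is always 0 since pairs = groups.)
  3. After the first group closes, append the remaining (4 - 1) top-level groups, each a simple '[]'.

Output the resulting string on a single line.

Spec: pairs=11 depth=3 groups=4
Leftover pairs = 11 - 3 - (4-1) = 5
First group: deep chain of depth 3 + 5 sibling pairs
Remaining 3 groups: simple '[]' each

Answer: [[[]][][][][][]][][][]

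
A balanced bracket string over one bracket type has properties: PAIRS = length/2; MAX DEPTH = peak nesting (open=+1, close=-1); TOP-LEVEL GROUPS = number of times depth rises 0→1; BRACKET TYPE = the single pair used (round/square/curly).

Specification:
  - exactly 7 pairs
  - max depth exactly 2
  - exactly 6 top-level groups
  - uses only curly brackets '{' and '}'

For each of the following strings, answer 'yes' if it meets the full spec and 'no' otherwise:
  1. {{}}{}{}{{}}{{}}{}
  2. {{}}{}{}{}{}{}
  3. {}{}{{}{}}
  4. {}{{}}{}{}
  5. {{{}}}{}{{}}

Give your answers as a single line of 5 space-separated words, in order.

Answer: no yes no no no

Derivation:
String 1 '{{}}{}{}{{}}{{}}{}': depth seq [1 2 1 0 1 0 1 0 1 2 1 0 1 2 1 0 1 0]
  -> pairs=9 depth=2 groups=6 -> no
String 2 '{{}}{}{}{}{}{}': depth seq [1 2 1 0 1 0 1 0 1 0 1 0 1 0]
  -> pairs=7 depth=2 groups=6 -> yes
String 3 '{}{}{{}{}}': depth seq [1 0 1 0 1 2 1 2 1 0]
  -> pairs=5 depth=2 groups=3 -> no
String 4 '{}{{}}{}{}': depth seq [1 0 1 2 1 0 1 0 1 0]
  -> pairs=5 depth=2 groups=4 -> no
String 5 '{{{}}}{}{{}}': depth seq [1 2 3 2 1 0 1 0 1 2 1 0]
  -> pairs=6 depth=3 groups=3 -> no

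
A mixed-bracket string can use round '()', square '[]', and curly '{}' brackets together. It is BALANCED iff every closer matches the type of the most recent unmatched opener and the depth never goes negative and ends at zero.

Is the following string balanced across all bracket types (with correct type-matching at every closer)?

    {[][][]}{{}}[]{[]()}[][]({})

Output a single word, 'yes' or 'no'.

Answer: yes

Derivation:
pos 0: push '{'; stack = {
pos 1: push '['; stack = {[
pos 2: ']' matches '['; pop; stack = {
pos 3: push '['; stack = {[
pos 4: ']' matches '['; pop; stack = {
pos 5: push '['; stack = {[
pos 6: ']' matches '['; pop; stack = {
pos 7: '}' matches '{'; pop; stack = (empty)
pos 8: push '{'; stack = {
pos 9: push '{'; stack = {{
pos 10: '}' matches '{'; pop; stack = {
pos 11: '}' matches '{'; pop; stack = (empty)
pos 12: push '['; stack = [
pos 13: ']' matches '['; pop; stack = (empty)
pos 14: push '{'; stack = {
pos 15: push '['; stack = {[
pos 16: ']' matches '['; pop; stack = {
pos 17: push '('; stack = {(
pos 18: ')' matches '('; pop; stack = {
pos 19: '}' matches '{'; pop; stack = (empty)
pos 20: push '['; stack = [
pos 21: ']' matches '['; pop; stack = (empty)
pos 22: push '['; stack = [
pos 23: ']' matches '['; pop; stack = (empty)
pos 24: push '('; stack = (
pos 25: push '{'; stack = ({
pos 26: '}' matches '{'; pop; stack = (
pos 27: ')' matches '('; pop; stack = (empty)
end: stack empty → VALID
Verdict: properly nested → yes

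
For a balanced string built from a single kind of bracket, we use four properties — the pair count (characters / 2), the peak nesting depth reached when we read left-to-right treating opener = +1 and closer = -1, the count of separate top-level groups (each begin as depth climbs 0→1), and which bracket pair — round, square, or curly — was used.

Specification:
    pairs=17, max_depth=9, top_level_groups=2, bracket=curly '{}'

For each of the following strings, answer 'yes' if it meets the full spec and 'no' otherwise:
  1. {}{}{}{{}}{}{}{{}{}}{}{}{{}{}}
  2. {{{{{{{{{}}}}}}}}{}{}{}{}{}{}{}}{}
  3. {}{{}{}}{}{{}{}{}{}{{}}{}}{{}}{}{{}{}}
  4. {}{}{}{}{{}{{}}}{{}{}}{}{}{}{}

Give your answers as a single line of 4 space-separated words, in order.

Answer: no yes no no

Derivation:
String 1 '{}{}{}{{}}{}{}{{}{}}{}{}{{}{}}': depth seq [1 0 1 0 1 0 1 2 1 0 1 0 1 0 1 2 1 2 1 0 1 0 1 0 1 2 1 2 1 0]
  -> pairs=15 depth=2 groups=10 -> no
String 2 '{{{{{{{{{}}}}}}}}{}{}{}{}{}{}{}}{}': depth seq [1 2 3 4 5 6 7 8 9 8 7 6 5 4 3 2 1 2 1 2 1 2 1 2 1 2 1 2 1 2 1 0 1 0]
  -> pairs=17 depth=9 groups=2 -> yes
String 3 '{}{{}{}}{}{{}{}{}{}{{}}{}}{{}}{}{{}{}}': depth seq [1 0 1 2 1 2 1 0 1 0 1 2 1 2 1 2 1 2 1 2 3 2 1 2 1 0 1 2 1 0 1 0 1 2 1 2 1 0]
  -> pairs=19 depth=3 groups=7 -> no
String 4 '{}{}{}{}{{}{{}}}{{}{}}{}{}{}{}': depth seq [1 0 1 0 1 0 1 0 1 2 1 2 3 2 1 0 1 2 1 2 1 0 1 0 1 0 1 0 1 0]
  -> pairs=15 depth=3 groups=10 -> no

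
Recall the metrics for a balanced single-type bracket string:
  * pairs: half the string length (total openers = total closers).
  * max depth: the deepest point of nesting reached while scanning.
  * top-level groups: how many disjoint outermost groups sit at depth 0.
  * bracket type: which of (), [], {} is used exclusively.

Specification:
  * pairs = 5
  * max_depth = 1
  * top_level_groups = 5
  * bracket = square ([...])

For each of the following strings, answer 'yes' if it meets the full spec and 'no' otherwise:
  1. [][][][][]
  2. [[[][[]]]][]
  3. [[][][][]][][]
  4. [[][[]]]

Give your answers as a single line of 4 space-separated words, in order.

String 1 '[][][][][]': depth seq [1 0 1 0 1 0 1 0 1 0]
  -> pairs=5 depth=1 groups=5 -> yes
String 2 '[[[][[]]]][]': depth seq [1 2 3 2 3 4 3 2 1 0 1 0]
  -> pairs=6 depth=4 groups=2 -> no
String 3 '[[][][][]][][]': depth seq [1 2 1 2 1 2 1 2 1 0 1 0 1 0]
  -> pairs=7 depth=2 groups=3 -> no
String 4 '[[][[]]]': depth seq [1 2 1 2 3 2 1 0]
  -> pairs=4 depth=3 groups=1 -> no

Answer: yes no no no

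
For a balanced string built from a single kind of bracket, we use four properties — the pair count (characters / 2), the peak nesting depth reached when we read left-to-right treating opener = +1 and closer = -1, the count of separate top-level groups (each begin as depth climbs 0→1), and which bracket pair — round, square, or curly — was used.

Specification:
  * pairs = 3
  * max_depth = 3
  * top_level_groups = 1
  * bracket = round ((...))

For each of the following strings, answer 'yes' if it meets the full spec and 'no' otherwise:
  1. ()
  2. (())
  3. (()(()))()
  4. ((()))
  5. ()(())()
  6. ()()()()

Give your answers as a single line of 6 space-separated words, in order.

String 1 '()': depth seq [1 0]
  -> pairs=1 depth=1 groups=1 -> no
String 2 '(())': depth seq [1 2 1 0]
  -> pairs=2 depth=2 groups=1 -> no
String 3 '(()(()))()': depth seq [1 2 1 2 3 2 1 0 1 0]
  -> pairs=5 depth=3 groups=2 -> no
String 4 '((()))': depth seq [1 2 3 2 1 0]
  -> pairs=3 depth=3 groups=1 -> yes
String 5 '()(())()': depth seq [1 0 1 2 1 0 1 0]
  -> pairs=4 depth=2 groups=3 -> no
String 6 '()()()()': depth seq [1 0 1 0 1 0 1 0]
  -> pairs=4 depth=1 groups=4 -> no

Answer: no no no yes no no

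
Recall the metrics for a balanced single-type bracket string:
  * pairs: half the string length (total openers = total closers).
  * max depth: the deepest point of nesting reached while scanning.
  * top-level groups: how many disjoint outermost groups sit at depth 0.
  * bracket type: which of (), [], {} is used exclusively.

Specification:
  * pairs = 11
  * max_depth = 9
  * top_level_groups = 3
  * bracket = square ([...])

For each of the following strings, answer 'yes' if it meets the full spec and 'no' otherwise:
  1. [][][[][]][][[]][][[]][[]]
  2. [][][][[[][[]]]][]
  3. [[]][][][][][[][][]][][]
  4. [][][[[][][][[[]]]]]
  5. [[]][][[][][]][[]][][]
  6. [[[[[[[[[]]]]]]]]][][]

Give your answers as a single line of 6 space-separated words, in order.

Answer: no no no no no yes

Derivation:
String 1 '[][][[][]][][[]][][[]][[]]': depth seq [1 0 1 0 1 2 1 2 1 0 1 0 1 2 1 0 1 0 1 2 1 0 1 2 1 0]
  -> pairs=13 depth=2 groups=8 -> no
String 2 '[][][][[[][[]]]][]': depth seq [1 0 1 0 1 0 1 2 3 2 3 4 3 2 1 0 1 0]
  -> pairs=9 depth=4 groups=5 -> no
String 3 '[[]][][][][][[][][]][][]': depth seq [1 2 1 0 1 0 1 0 1 0 1 0 1 2 1 2 1 2 1 0 1 0 1 0]
  -> pairs=12 depth=2 groups=8 -> no
String 4 '[][][[[][][][[[]]]]]': depth seq [1 0 1 0 1 2 3 2 3 2 3 2 3 4 5 4 3 2 1 0]
  -> pairs=10 depth=5 groups=3 -> no
String 5 '[[]][][[][][]][[]][][]': depth seq [1 2 1 0 1 0 1 2 1 2 1 2 1 0 1 2 1 0 1 0 1 0]
  -> pairs=11 depth=2 groups=6 -> no
String 6 '[[[[[[[[[]]]]]]]]][][]': depth seq [1 2 3 4 5 6 7 8 9 8 7 6 5 4 3 2 1 0 1 0 1 0]
  -> pairs=11 depth=9 groups=3 -> yes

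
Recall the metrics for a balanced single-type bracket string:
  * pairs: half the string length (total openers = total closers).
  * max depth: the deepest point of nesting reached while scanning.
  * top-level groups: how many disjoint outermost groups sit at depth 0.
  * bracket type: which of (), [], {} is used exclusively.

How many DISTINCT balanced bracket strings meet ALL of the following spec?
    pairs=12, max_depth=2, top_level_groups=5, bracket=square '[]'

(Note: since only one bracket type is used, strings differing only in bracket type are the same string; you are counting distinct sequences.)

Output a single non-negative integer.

Spec: pairs=12 depth=2 groups=5
Count(depth <= 2) = 330
Count(depth <= 1) = 0
Count(depth == 2) = 330 - 0 = 330

Answer: 330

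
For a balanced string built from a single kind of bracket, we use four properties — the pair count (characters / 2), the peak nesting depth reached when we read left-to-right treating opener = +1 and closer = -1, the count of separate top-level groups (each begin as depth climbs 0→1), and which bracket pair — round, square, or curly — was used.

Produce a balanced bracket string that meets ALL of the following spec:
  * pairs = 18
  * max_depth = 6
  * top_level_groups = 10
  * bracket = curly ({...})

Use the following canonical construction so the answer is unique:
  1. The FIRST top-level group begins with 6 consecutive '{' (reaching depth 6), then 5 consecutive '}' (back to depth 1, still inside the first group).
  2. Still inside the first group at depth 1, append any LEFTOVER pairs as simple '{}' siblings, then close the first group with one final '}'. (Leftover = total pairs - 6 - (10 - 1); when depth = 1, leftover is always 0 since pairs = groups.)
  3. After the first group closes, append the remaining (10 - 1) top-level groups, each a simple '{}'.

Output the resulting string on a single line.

Spec: pairs=18 depth=6 groups=10
Leftover pairs = 18 - 6 - (10-1) = 3
First group: deep chain of depth 6 + 3 sibling pairs
Remaining 9 groups: simple '{}' each

Answer: {{{{{{}}}}}{}{}{}}{}{}{}{}{}{}{}{}{}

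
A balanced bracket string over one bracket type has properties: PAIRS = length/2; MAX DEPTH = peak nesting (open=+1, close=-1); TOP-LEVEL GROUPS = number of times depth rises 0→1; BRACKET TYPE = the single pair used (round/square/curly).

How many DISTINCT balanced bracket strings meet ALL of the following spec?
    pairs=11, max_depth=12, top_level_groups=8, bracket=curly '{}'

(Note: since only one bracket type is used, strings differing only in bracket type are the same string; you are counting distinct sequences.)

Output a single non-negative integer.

Answer: 0

Derivation:
Spec: pairs=11 depth=12 groups=8
Count(depth <= 12) = 208
Count(depth <= 11) = 208
Count(depth == 12) = 208 - 208 = 0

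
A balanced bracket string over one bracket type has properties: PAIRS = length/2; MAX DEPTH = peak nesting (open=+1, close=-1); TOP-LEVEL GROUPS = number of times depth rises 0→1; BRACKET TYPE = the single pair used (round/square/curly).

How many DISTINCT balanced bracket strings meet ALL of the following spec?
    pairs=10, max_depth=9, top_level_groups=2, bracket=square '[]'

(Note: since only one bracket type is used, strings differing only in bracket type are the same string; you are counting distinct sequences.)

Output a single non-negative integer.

Answer: 2

Derivation:
Spec: pairs=10 depth=9 groups=2
Count(depth <= 9) = 4862
Count(depth <= 8) = 4860
Count(depth == 9) = 4862 - 4860 = 2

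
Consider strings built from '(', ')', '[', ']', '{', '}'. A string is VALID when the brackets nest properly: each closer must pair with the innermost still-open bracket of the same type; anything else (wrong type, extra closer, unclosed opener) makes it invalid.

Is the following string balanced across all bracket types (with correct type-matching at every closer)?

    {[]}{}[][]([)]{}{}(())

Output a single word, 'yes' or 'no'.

pos 0: push '{'; stack = {
pos 1: push '['; stack = {[
pos 2: ']' matches '['; pop; stack = {
pos 3: '}' matches '{'; pop; stack = (empty)
pos 4: push '{'; stack = {
pos 5: '}' matches '{'; pop; stack = (empty)
pos 6: push '['; stack = [
pos 7: ']' matches '['; pop; stack = (empty)
pos 8: push '['; stack = [
pos 9: ']' matches '['; pop; stack = (empty)
pos 10: push '('; stack = (
pos 11: push '['; stack = ([
pos 12: saw closer ')' but top of stack is '[' (expected ']') → INVALID
Verdict: type mismatch at position 12: ')' closes '[' → no

Answer: no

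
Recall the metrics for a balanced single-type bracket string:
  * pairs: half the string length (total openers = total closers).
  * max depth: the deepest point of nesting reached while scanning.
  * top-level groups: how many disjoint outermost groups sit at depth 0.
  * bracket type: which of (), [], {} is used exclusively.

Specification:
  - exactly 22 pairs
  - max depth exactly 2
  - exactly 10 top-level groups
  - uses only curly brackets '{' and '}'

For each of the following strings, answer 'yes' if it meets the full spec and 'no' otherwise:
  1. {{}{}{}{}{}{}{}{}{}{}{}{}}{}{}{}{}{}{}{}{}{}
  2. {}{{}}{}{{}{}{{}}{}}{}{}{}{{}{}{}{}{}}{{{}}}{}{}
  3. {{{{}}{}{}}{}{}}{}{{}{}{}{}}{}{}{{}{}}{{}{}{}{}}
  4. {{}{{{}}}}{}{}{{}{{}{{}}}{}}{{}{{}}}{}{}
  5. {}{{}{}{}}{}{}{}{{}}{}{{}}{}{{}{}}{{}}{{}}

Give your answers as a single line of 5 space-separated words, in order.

Answer: yes no no no no

Derivation:
String 1 '{{}{}{}{}{}{}{}{}{}{}{}{}}{}{}{}{}{}{}{}{}{}': depth seq [1 2 1 2 1 2 1 2 1 2 1 2 1 2 1 2 1 2 1 2 1 2 1 2 1 0 1 0 1 0 1 0 1 0 1 0 1 0 1 0 1 0 1 0]
  -> pairs=22 depth=2 groups=10 -> yes
String 2 '{}{{}}{}{{}{}{{}}{}}{}{}{}{{}{}{}{}{}}{{{}}}{}{}': depth seq [1 0 1 2 1 0 1 0 1 2 1 2 1 2 3 2 1 2 1 0 1 0 1 0 1 0 1 2 1 2 1 2 1 2 1 2 1 0 1 2 3 2 1 0 1 0 1 0]
  -> pairs=24 depth=3 groups=11 -> no
String 3 '{{{{}}{}{}}{}{}}{}{{}{}{}{}}{}{}{{}{}}{{}{}{}{}}': depth seq [1 2 3 4 3 2 3 2 3 2 1 2 1 2 1 0 1 0 1 2 1 2 1 2 1 2 1 0 1 0 1 0 1 2 1 2 1 0 1 2 1 2 1 2 1 2 1 0]
  -> pairs=24 depth=4 groups=7 -> no
String 4 '{{}{{{}}}}{}{}{{}{{}{{}}}{}}{{}{{}}}{}{}': depth seq [1 2 1 2 3 4 3 2 1 0 1 0 1 0 1 2 1 2 3 2 3 4 3 2 1 2 1 0 1 2 1 2 3 2 1 0 1 0 1 0]
  -> pairs=20 depth=4 groups=7 -> no
String 5 '{}{{}{}{}}{}{}{}{{}}{}{{}}{}{{}{}}{{}}{{}}': depth seq [1 0 1 2 1 2 1 2 1 0 1 0 1 0 1 0 1 2 1 0 1 0 1 2 1 0 1 0 1 2 1 2 1 0 1 2 1 0 1 2 1 0]
  -> pairs=21 depth=2 groups=12 -> no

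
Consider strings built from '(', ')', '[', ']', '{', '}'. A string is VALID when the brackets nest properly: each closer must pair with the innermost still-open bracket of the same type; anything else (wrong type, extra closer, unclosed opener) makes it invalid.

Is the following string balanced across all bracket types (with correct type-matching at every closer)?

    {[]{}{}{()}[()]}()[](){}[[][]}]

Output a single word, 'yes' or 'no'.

Answer: no

Derivation:
pos 0: push '{'; stack = {
pos 1: push '['; stack = {[
pos 2: ']' matches '['; pop; stack = {
pos 3: push '{'; stack = {{
pos 4: '}' matches '{'; pop; stack = {
pos 5: push '{'; stack = {{
pos 6: '}' matches '{'; pop; stack = {
pos 7: push '{'; stack = {{
pos 8: push '('; stack = {{(
pos 9: ')' matches '('; pop; stack = {{
pos 10: '}' matches '{'; pop; stack = {
pos 11: push '['; stack = {[
pos 12: push '('; stack = {[(
pos 13: ')' matches '('; pop; stack = {[
pos 14: ']' matches '['; pop; stack = {
pos 15: '}' matches '{'; pop; stack = (empty)
pos 16: push '('; stack = (
pos 17: ')' matches '('; pop; stack = (empty)
pos 18: push '['; stack = [
pos 19: ']' matches '['; pop; stack = (empty)
pos 20: push '('; stack = (
pos 21: ')' matches '('; pop; stack = (empty)
pos 22: push '{'; stack = {
pos 23: '}' matches '{'; pop; stack = (empty)
pos 24: push '['; stack = [
pos 25: push '['; stack = [[
pos 26: ']' matches '['; pop; stack = [
pos 27: push '['; stack = [[
pos 28: ']' matches '['; pop; stack = [
pos 29: saw closer '}' but top of stack is '[' (expected ']') → INVALID
Verdict: type mismatch at position 29: '}' closes '[' → no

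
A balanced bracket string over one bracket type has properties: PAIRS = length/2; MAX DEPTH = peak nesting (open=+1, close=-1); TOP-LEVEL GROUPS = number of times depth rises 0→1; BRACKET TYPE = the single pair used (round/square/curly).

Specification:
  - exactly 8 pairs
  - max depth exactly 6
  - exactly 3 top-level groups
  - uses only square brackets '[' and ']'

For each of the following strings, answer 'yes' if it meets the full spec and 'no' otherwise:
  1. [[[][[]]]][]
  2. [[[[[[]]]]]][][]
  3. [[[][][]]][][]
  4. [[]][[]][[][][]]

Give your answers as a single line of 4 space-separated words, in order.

String 1 '[[[][[]]]][]': depth seq [1 2 3 2 3 4 3 2 1 0 1 0]
  -> pairs=6 depth=4 groups=2 -> no
String 2 '[[[[[[]]]]]][][]': depth seq [1 2 3 4 5 6 5 4 3 2 1 0 1 0 1 0]
  -> pairs=8 depth=6 groups=3 -> yes
String 3 '[[[][][]]][][]': depth seq [1 2 3 2 3 2 3 2 1 0 1 0 1 0]
  -> pairs=7 depth=3 groups=3 -> no
String 4 '[[]][[]][[][][]]': depth seq [1 2 1 0 1 2 1 0 1 2 1 2 1 2 1 0]
  -> pairs=8 depth=2 groups=3 -> no

Answer: no yes no no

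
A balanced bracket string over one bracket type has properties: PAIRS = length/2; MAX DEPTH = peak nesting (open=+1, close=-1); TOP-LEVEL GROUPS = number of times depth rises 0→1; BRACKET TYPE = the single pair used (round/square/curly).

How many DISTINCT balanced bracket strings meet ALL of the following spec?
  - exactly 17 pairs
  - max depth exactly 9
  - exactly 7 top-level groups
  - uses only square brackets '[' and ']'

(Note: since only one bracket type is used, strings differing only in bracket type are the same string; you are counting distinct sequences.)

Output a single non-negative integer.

Answer: 1750

Derivation:
Spec: pairs=17 depth=9 groups=7
Count(depth <= 9) = 2187017
Count(depth <= 8) = 2185267
Count(depth == 9) = 2187017 - 2185267 = 1750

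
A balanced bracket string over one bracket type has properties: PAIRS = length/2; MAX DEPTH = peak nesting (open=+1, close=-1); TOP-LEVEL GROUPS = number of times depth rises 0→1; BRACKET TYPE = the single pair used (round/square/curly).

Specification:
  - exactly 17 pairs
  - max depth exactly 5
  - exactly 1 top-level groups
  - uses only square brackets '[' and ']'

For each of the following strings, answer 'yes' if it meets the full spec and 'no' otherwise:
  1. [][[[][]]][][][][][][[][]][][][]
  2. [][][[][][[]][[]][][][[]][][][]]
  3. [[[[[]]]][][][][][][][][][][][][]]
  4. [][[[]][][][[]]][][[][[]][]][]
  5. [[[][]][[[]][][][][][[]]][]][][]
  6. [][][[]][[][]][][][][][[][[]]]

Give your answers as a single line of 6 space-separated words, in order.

Answer: no no yes no no no

Derivation:
String 1 '[][[[][]]][][][][][][[][]][][][]': depth seq [1 0 1 2 3 2 3 2 1 0 1 0 1 0 1 0 1 0 1 0 1 2 1 2 1 0 1 0 1 0 1 0]
  -> pairs=16 depth=3 groups=11 -> no
String 2 '[][][[][][[]][[]][][][[]][][][]]': depth seq [1 0 1 0 1 2 1 2 1 2 3 2 1 2 3 2 1 2 1 2 1 2 3 2 1 2 1 2 1 2 1 0]
  -> pairs=16 depth=3 groups=3 -> no
String 3 '[[[[[]]]][][][][][][][][][][][][]]': depth seq [1 2 3 4 5 4 3 2 1 2 1 2 1 2 1 2 1 2 1 2 1 2 1 2 1 2 1 2 1 2 1 2 1 0]
  -> pairs=17 depth=5 groups=1 -> yes
String 4 '[][[[]][][][[]]][][[][[]][]][]': depth seq [1 0 1 2 3 2 1 2 1 2 1 2 3 2 1 0 1 0 1 2 1 2 3 2 1 2 1 0 1 0]
  -> pairs=15 depth=3 groups=5 -> no
String 5 '[[[][]][[[]][][][][][[]]][]][][]': depth seq [1 2 3 2 3 2 1 2 3 4 3 2 3 2 3 2 3 2 3 2 3 4 3 2 1 2 1 0 1 0 1 0]
  -> pairs=16 depth=4 groups=3 -> no
String 6 '[][][[]][[][]][][][][][[][[]]]': depth seq [1 0 1 0 1 2 1 0 1 2 1 2 1 0 1 0 1 0 1 0 1 0 1 2 1 2 3 2 1 0]
  -> pairs=15 depth=3 groups=9 -> no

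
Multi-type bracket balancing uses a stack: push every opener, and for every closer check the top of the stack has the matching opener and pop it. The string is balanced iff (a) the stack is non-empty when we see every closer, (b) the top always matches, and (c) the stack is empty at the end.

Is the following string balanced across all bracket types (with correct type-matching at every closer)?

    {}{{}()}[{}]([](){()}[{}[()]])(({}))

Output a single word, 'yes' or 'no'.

pos 0: push '{'; stack = {
pos 1: '}' matches '{'; pop; stack = (empty)
pos 2: push '{'; stack = {
pos 3: push '{'; stack = {{
pos 4: '}' matches '{'; pop; stack = {
pos 5: push '('; stack = {(
pos 6: ')' matches '('; pop; stack = {
pos 7: '}' matches '{'; pop; stack = (empty)
pos 8: push '['; stack = [
pos 9: push '{'; stack = [{
pos 10: '}' matches '{'; pop; stack = [
pos 11: ']' matches '['; pop; stack = (empty)
pos 12: push '('; stack = (
pos 13: push '['; stack = ([
pos 14: ']' matches '['; pop; stack = (
pos 15: push '('; stack = ((
pos 16: ')' matches '('; pop; stack = (
pos 17: push '{'; stack = ({
pos 18: push '('; stack = ({(
pos 19: ')' matches '('; pop; stack = ({
pos 20: '}' matches '{'; pop; stack = (
pos 21: push '['; stack = ([
pos 22: push '{'; stack = ([{
pos 23: '}' matches '{'; pop; stack = ([
pos 24: push '['; stack = ([[
pos 25: push '('; stack = ([[(
pos 26: ')' matches '('; pop; stack = ([[
pos 27: ']' matches '['; pop; stack = ([
pos 28: ']' matches '['; pop; stack = (
pos 29: ')' matches '('; pop; stack = (empty)
pos 30: push '('; stack = (
pos 31: push '('; stack = ((
pos 32: push '{'; stack = (({
pos 33: '}' matches '{'; pop; stack = ((
pos 34: ')' matches '('; pop; stack = (
pos 35: ')' matches '('; pop; stack = (empty)
end: stack empty → VALID
Verdict: properly nested → yes

Answer: yes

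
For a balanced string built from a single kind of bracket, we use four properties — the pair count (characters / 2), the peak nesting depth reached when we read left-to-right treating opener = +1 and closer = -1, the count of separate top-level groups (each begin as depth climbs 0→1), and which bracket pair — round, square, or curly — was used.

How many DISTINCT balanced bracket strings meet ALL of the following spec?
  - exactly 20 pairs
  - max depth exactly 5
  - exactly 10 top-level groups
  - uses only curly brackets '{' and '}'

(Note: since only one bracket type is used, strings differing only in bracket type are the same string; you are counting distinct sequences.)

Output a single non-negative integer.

Answer: 1849365

Derivation:
Spec: pairs=20 depth=5 groups=10
Count(depth <= 5) = 9265980
Count(depth <= 4) = 7416615
Count(depth == 5) = 9265980 - 7416615 = 1849365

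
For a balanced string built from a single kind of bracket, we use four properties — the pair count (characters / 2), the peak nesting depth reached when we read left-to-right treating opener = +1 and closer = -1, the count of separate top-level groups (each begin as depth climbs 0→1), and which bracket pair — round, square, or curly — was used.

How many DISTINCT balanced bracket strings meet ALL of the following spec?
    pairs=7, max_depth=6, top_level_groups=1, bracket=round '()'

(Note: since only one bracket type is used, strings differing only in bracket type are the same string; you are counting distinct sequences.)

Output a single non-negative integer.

Answer: 9

Derivation:
Spec: pairs=7 depth=6 groups=1
Count(depth <= 6) = 131
Count(depth <= 5) = 122
Count(depth == 6) = 131 - 122 = 9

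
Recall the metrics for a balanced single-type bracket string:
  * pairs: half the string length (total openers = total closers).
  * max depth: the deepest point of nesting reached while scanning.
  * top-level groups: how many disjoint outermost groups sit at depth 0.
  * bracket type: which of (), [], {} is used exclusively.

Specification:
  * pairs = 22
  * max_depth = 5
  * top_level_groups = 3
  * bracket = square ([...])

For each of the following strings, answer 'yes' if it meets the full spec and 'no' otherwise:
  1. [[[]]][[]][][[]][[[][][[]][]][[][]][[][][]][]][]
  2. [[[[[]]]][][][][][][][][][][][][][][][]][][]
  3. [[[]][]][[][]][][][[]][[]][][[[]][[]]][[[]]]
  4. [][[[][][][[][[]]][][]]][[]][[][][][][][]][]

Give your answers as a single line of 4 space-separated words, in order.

String 1 '[[[]]][[]][][[]][[[][][[]][]][[][]][[][][]][]][]': depth seq [1 2 3 2 1 0 1 2 1 0 1 0 1 2 1 0 1 2 3 2 3 2 3 4 3 2 3 2 1 2 3 2 3 2 1 2 3 2 3 2 3 2 1 2 1 0 1 0]
  -> pairs=24 depth=4 groups=6 -> no
String 2 '[[[[[]]]][][][][][][][][][][][][][][][]][][]': depth seq [1 2 3 4 5 4 3 2 1 2 1 2 1 2 1 2 1 2 1 2 1 2 1 2 1 2 1 2 1 2 1 2 1 2 1 2 1 2 1 0 1 0 1 0]
  -> pairs=22 depth=5 groups=3 -> yes
String 3 '[[[]][]][[][]][][][[]][[]][][[[]][[]]][[[]]]': depth seq [1 2 3 2 1 2 1 0 1 2 1 2 1 0 1 0 1 0 1 2 1 0 1 2 1 0 1 0 1 2 3 2 1 2 3 2 1 0 1 2 3 2 1 0]
  -> pairs=22 depth=3 groups=9 -> no
String 4 '[][[[][][][[][[]]][][]]][[]][[][][][][][]][]': depth seq [1 0 1 2 3 2 3 2 3 2 3 4 3 4 5 4 3 2 3 2 3 2 1 0 1 2 1 0 1 2 1 2 1 2 1 2 1 2 1 2 1 0 1 0]
  -> pairs=22 depth=5 groups=5 -> no

Answer: no yes no no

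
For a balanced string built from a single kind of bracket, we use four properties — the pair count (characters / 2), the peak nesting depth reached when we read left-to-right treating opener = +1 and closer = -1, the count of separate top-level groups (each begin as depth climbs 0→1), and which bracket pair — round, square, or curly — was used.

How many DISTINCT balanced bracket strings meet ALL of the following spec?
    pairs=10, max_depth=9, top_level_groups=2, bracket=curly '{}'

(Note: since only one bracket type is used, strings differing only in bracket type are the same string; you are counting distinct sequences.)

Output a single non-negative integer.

Spec: pairs=10 depth=9 groups=2
Count(depth <= 9) = 4862
Count(depth <= 8) = 4860
Count(depth == 9) = 4862 - 4860 = 2

Answer: 2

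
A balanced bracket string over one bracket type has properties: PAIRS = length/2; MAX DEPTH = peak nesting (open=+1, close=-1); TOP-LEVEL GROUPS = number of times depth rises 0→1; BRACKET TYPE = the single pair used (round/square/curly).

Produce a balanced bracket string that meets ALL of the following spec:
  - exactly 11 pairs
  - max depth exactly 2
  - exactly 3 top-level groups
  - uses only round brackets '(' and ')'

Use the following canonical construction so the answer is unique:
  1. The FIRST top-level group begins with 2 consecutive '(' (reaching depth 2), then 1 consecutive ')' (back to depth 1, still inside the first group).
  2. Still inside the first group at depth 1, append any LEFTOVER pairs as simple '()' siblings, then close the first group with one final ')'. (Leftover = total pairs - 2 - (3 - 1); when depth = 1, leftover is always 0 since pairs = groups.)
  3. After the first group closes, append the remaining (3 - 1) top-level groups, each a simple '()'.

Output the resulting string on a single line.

Answer: (()()()()()()()())()()

Derivation:
Spec: pairs=11 depth=2 groups=3
Leftover pairs = 11 - 2 - (3-1) = 7
First group: deep chain of depth 2 + 7 sibling pairs
Remaining 2 groups: simple '()' each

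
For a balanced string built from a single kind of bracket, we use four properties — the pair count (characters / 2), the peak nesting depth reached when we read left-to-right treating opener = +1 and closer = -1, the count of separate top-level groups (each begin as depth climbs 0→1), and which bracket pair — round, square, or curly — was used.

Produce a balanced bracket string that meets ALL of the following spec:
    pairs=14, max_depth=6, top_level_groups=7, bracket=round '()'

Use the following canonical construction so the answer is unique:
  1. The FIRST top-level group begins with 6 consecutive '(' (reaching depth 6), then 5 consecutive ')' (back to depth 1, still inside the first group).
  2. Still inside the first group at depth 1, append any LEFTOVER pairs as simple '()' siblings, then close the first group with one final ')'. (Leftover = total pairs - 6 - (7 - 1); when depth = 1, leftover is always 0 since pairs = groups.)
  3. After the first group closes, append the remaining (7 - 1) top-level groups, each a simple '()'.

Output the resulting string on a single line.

Spec: pairs=14 depth=6 groups=7
Leftover pairs = 14 - 6 - (7-1) = 2
First group: deep chain of depth 6 + 2 sibling pairs
Remaining 6 groups: simple '()' each

Answer: (((((()))))()())()()()()()()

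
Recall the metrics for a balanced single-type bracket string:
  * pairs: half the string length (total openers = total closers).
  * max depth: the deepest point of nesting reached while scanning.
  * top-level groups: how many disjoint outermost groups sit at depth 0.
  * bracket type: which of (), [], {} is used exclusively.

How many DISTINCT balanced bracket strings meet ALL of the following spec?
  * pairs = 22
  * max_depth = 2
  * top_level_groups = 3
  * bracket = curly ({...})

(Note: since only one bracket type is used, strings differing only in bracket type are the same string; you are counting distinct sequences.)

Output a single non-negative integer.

Spec: pairs=22 depth=2 groups=3
Count(depth <= 2) = 210
Count(depth <= 1) = 0
Count(depth == 2) = 210 - 0 = 210

Answer: 210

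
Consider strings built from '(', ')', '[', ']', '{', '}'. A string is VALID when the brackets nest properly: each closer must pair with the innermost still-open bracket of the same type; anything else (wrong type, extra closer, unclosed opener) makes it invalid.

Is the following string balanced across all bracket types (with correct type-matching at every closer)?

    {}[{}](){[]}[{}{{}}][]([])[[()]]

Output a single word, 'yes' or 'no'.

Answer: yes

Derivation:
pos 0: push '{'; stack = {
pos 1: '}' matches '{'; pop; stack = (empty)
pos 2: push '['; stack = [
pos 3: push '{'; stack = [{
pos 4: '}' matches '{'; pop; stack = [
pos 5: ']' matches '['; pop; stack = (empty)
pos 6: push '('; stack = (
pos 7: ')' matches '('; pop; stack = (empty)
pos 8: push '{'; stack = {
pos 9: push '['; stack = {[
pos 10: ']' matches '['; pop; stack = {
pos 11: '}' matches '{'; pop; stack = (empty)
pos 12: push '['; stack = [
pos 13: push '{'; stack = [{
pos 14: '}' matches '{'; pop; stack = [
pos 15: push '{'; stack = [{
pos 16: push '{'; stack = [{{
pos 17: '}' matches '{'; pop; stack = [{
pos 18: '}' matches '{'; pop; stack = [
pos 19: ']' matches '['; pop; stack = (empty)
pos 20: push '['; stack = [
pos 21: ']' matches '['; pop; stack = (empty)
pos 22: push '('; stack = (
pos 23: push '['; stack = ([
pos 24: ']' matches '['; pop; stack = (
pos 25: ')' matches '('; pop; stack = (empty)
pos 26: push '['; stack = [
pos 27: push '['; stack = [[
pos 28: push '('; stack = [[(
pos 29: ')' matches '('; pop; stack = [[
pos 30: ']' matches '['; pop; stack = [
pos 31: ']' matches '['; pop; stack = (empty)
end: stack empty → VALID
Verdict: properly nested → yes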